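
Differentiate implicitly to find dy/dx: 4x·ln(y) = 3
Differentiate the relation implicitly: treat y = y(x) and apply the chain rule, so every y-derivative picks up a y' = dy/dx factor.

With everything moved to the left-hand side, differentiate term by term:
  d/dx[4x·ln(y)] = 4x·y'/y + 4ln(y)
  d/dx[-3] = 0

Separating the contributions that come from x directly and those that come through y:
  without y':      4ln(y)
  multiplying y':  4x/y

so (4ln(y)) + (4x/y)·y' = 0, and therefore
  dy/dx = -(4ln(y))/(4x/y) = -y·ln(y)/x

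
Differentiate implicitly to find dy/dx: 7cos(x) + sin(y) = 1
Differentiate the relation implicitly: treat y = y(x) and apply the chain rule, so every y-derivative picks up a y' = dy/dx factor.

With everything moved to the left-hand side, differentiate term by term:
  d/dx[sin(y)] = y'·cos(y)
  d/dx[7cos(x)] = -7sin(x)
  d/dx[-1] = 0

Separating the contributions that come from x directly and those that come through y:
  without y':      -7sin(x)
  multiplying y':  cos(y)

so (-7sin(x)) + (cos(y))·y' = 0, and therefore
  dy/dx = -(-7sin(x))/(cos(y)) = 7sin(x)/cos(y)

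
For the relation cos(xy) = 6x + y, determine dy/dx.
Apply d/dx to both sides, remembering that y depends on x. Each occurrence of y therefore brings in a y' = dy/dx via the chain rule.

With F(x, y) equal to the left-hand side minus the right, differentiate F term by term:
  d/dx[-6x] = -6
  d/dx[-y] = -y'
  d/dx[cos(xy)] = -(x·y' + y)·sin(xy)
Adding these up, d/dx[F] = 0 becomes
  (-y·sin(xy) - 6) + (-x·sin(xy) - 1)·y' = 0,
so isolating y',
  dy/dx = -(-y·sin(xy) - 6)/(-x·sin(xy) - 1) = -(y·sin(xy) + 6)/(x·sin(xy) + 1)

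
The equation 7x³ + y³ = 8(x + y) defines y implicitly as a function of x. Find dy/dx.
Take d/dx of both sides. Since y is implicitly a function of x, the chain rule attaches a y' = dy/dx factor whenever we differentiate through y.

Set F(x, y) = (left side) − (right side), so the curve is F = 0. Differentiating each term of F:
  d/dx[7x^3] = 21x^2
  d/dx[-8x] = -8
  d/dx[y^3] = 3y^2·y'
  d/dx[-8y] = -8·y'

Collecting, the y'-free part is the partial derivative in x and the y' coefficient is the partial derivative in y:
  ∂F/∂x = 21x^2 - 8
  ∂F/∂y = 3y^2 - 8

so d/dx[F(x, y(x))] = ∂F/∂x + (∂F/∂y)·y' = 0. Rearranging,
  dy/dx = -(∂F/∂x)/(∂F/∂y) = -(21x^2 - 8)/(3y^2 - 8) = (8 - 21x^2)/(3y^2 - 8)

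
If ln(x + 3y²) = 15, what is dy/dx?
Apply d/dx to both sides, remembering that y depends on x. Each occurrence of y therefore brings in a y' = dy/dx via the chain rule.

With F(x, y) equal to the left-hand side minus the right, differentiate F term by term:
  d/dx[ln(x + 3y^2)] = (6y·y' + 1)/(x + 3y^2)
  d/dx[-15] = 0
Adding these up, d/dx[F] = 0 becomes
  (1/(x + 3y^2)) + (6y/(x + 3y^2))·y' = 0,
so isolating y',
  dy/dx = -(1/(x + 3y^2))/(6y/(x + 3y^2)) = -1/(6y)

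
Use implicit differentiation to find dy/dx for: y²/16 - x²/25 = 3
Take d/dx of both sides. Since y is implicitly a function of x, the chain rule attaches a y' = dy/dx factor whenever we differentiate through y.

Set F(x, y) = (left side) − (right side), so the curve is F = 0. Differentiating each term of F:
  d/dx[-x^2/25] = -2x/25
  d/dx[y^2/16] = y·y'/8
  d/dx[-3] = 0

Collecting, the y'-free part is the partial derivative in x and the y' coefficient is the partial derivative in y:
  ∂F/∂x = -2x/25
  ∂F/∂y = y/8

so d/dx[F(x, y(x))] = ∂F/∂x + (∂F/∂y)·y' = 0. Rearranging,
  dy/dx = -(∂F/∂x)/(∂F/∂y) = -(-2x/25)/(y/8) = 16x/(25y)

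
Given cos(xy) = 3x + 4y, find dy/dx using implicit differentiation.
Differentiate the relation implicitly: treat y = y(x) and apply the chain rule, so every y-derivative picks up a y' = dy/dx factor.

With everything moved to the left-hand side, differentiate term by term:
  d/dx[-3x] = -3
  d/dx[-4y] = -4·y'
  d/dx[cos(xy)] = -(x·y' + y)·sin(xy)

Separating the contributions that come from x directly and those that come through y:
  without y':      -y·sin(xy) - 3
  multiplying y':  -x·sin(xy) - 4

so (-y·sin(xy) - 3) + (-x·sin(xy) - 4)·y' = 0, and therefore
  dy/dx = -(-y·sin(xy) - 3)/(-x·sin(xy) - 4) = -(y·sin(xy) + 3)/(x·sin(xy) + 4)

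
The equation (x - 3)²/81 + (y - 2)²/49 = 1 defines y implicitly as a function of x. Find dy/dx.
Differentiate the relation implicitly: treat y = y(x) and apply the chain rule, so every y-derivative picks up a y' = dy/dx factor.

With everything moved to the left-hand side, differentiate term by term:
  d/dx[(x - 3)^2/81] = 2x/81 - 2/27
  d/dx[(y - 2)^2/49] = 2·y'(y - 2)/49
  d/dx[-1] = 0

Separating the contributions that come from x directly and those that come through y:
  without y':      2x/81 - 2/27
  multiplying y':  2y/49 - 4/49

so (2x/81 - 2/27) + (2y/49 - 4/49)·y' = 0, and therefore
  dy/dx = -(2x/81 - 2/27)/(2y/49 - 4/49)
        = -(2(x - 3)/81)/(2(y - 2)/49) = 49(3 - x)/(81(y - 2))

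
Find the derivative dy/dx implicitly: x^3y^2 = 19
Differentiate both sides with respect to x, treating y as y(x). By the chain rule, any term containing y contributes a factor of y' = dy/dx when we differentiate it.

Move every term to one side and write the relation as F(x, y) = 0. Term by term,
  d/dx[x^3y^2] = 2x^3y·y' + 3x^2y^2
  d/dx[-19] = 0

The pieces without y' make up ∂F/∂x and the coefficient of y' is ∂F/∂y:
  ∂F/∂x = 3x^2y^2,
  ∂F/∂y = 2x^3y.

Since d/dx[F] = ∂F/∂x + (∂F/∂y)·y' = 0, solve for y':
  (∂F/∂y)·y' = -∂F/∂x
  dy/dx = -(∂F/∂x)/(∂F/∂y) = -(3x^2y^2)/(2x^3y) = -3y/(2x)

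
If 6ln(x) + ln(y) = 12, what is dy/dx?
Apply d/dx to both sides, remembering that y depends on x. Each occurrence of y therefore brings in a y' = dy/dx via the chain rule.

With F(x, y) equal to the left-hand side minus the right, differentiate F term by term:
  d/dx[6ln(x)] = 6/x
  d/dx[ln(y)] = y'/y
  d/dx[-12] = 0
Adding these up, d/dx[F] = 0 becomes
  (6/x) + (1/y)·y' = 0,
so isolating y',
  dy/dx = -(6/x)/(1/y) = -6y/x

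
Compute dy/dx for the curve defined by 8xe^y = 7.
Apply d/dx to both sides, remembering that y depends on x. Each occurrence of y therefore brings in a y' = dy/dx via the chain rule.

With F(x, y) equal to the left-hand side minus the right, differentiate F term by term:
  d/dx[8x·e^(y)] = 8x·y'·e^(y) + 8e^(y)
  d/dx[-7] = 0
Adding these up, d/dx[F] = 0 becomes
  (8e^(y)) + (8x·e^(y))·y' = 0,
so isolating y',
  dy/dx = -(8e^(y))/(8x·e^(y)) = -1/x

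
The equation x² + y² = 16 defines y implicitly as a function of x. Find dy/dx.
Differentiate both sides with respect to x, treating y as y(x). By the chain rule, any term containing y contributes a factor of y' = dy/dx when we differentiate it.

Move every term to one side and write the relation as F(x, y) = 0. Term by term,
  d/dx[x^2] = 2x
  d/dx[y^2] = 2y·y'
  d/dx[-16] = 0

The pieces without y' make up ∂F/∂x and the coefficient of y' is ∂F/∂y:
  ∂F/∂x = 2x,
  ∂F/∂y = 2y.

Since d/dx[F] = ∂F/∂x + (∂F/∂y)·y' = 0, solve for y':
  (∂F/∂y)·y' = -∂F/∂x
  dy/dx = -(∂F/∂x)/(∂F/∂y) = -(2x)/(2y) = -x/y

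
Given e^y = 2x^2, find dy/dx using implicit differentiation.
Differentiate both sides with respect to x, treating y as y(x). By the chain rule, any term containing y contributes a factor of y' = dy/dx when we differentiate it.

Move every term to one side and write the relation as F(x, y) = 0. Term by term,
  d/dx[-2x^2] = -4x
  d/dx[e^(y)] = y'·e^(y)

The pieces without y' make up ∂F/∂x and the coefficient of y' is ∂F/∂y:
  ∂F/∂x = -4x,
  ∂F/∂y = e^(y).

Since d/dx[F] = ∂F/∂x + (∂F/∂y)·y' = 0, solve for y':
  (∂F/∂y)·y' = -∂F/∂x
  dy/dx = -(∂F/∂x)/(∂F/∂y) = -(-4x)/(e^(y)) = 4x·e^(-y)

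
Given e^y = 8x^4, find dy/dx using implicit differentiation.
Differentiate both sides with respect to x, treating y as y(x). By the chain rule, any term containing y contributes a factor of y' = dy/dx when we differentiate it.

Move every term to one side and write the relation as F(x, y) = 0. Term by term,
  d/dx[-8x^4] = -32x^3
  d/dx[e^(y)] = y'·e^(y)

The pieces without y' make up ∂F/∂x and the coefficient of y' is ∂F/∂y:
  ∂F/∂x = -32x^3,
  ∂F/∂y = e^(y).

Since d/dx[F] = ∂F/∂x + (∂F/∂y)·y' = 0, solve for y':
  (∂F/∂y)·y' = -∂F/∂x
  dy/dx = -(∂F/∂x)/(∂F/∂y) = -(-32x^3)/(e^(y)) = 32x^3e^(-y)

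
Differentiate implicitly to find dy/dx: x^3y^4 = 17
Differentiate the relation implicitly: treat y = y(x) and apply the chain rule, so every y-derivative picks up a y' = dy/dx factor.

With everything moved to the left-hand side, differentiate term by term:
  d/dx[x^3y^4] = 4x^3y^3·y' + 3x^2y^4
  d/dx[-17] = 0

Separating the contributions that come from x directly and those that come through y:
  without y':      3x^2y^4
  multiplying y':  4x^3y^3

so (3x^2y^4) + (4x^3y^3)·y' = 0, and therefore
  dy/dx = -(3x^2y^4)/(4x^3y^3) = -3y/(4x)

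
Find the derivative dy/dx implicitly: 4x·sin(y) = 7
Apply d/dx to both sides, remembering that y depends on x. Each occurrence of y therefore brings in a y' = dy/dx via the chain rule.

With F(x, y) equal to the left-hand side minus the right, differentiate F term by term:
  d/dx[4x·sin(y)] = 4x·y'·cos(y) + 4sin(y)
  d/dx[-7] = 0
Adding these up, d/dx[F] = 0 becomes
  (4sin(y)) + (4x·cos(y))·y' = 0,
so isolating y',
  dy/dx = -(4sin(y))/(4x·cos(y)) = -tan(y)/x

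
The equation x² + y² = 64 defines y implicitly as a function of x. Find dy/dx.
Differentiate the relation implicitly: treat y = y(x) and apply the chain rule, so every y-derivative picks up a y' = dy/dx factor.

With everything moved to the left-hand side, differentiate term by term:
  d/dx[x^2] = 2x
  d/dx[y^2] = 2y·y'
  d/dx[-64] = 0

Separating the contributions that come from x directly and those that come through y:
  without y':      2x
  multiplying y':  2y

so (2x) + (2y)·y' = 0, and therefore
  dy/dx = -(2x)/(2y) = -x/y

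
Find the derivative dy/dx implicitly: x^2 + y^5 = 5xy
Differentiate the relation implicitly: treat y = y(x) and apply the chain rule, so every y-derivative picks up a y' = dy/dx factor.

With everything moved to the left-hand side, differentiate term by term:
  d/dx[x^2] = 2x
  d/dx[-5xy] = -5x·y' - 5y
  d/dx[y^5] = 5y^4·y'

Separating the contributions that come from x directly and those that come through y:
  without y':      2x - 5y
  multiplying y':  -5x + 5y^4

so (2x - 5y) + (-5x + 5y^4)·y' = 0, and therefore
  dy/dx = -(2x - 5y)/(-5x + 5y^4) = (2x/5 - y)/(x - y^4)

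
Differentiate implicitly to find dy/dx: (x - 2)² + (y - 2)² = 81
Take d/dx of both sides. Since y is implicitly a function of x, the chain rule attaches a y' = dy/dx factor whenever we differentiate through y.

Set F(x, y) = (left side) − (right side), so the curve is F = 0. Differentiating each term of F:
  d/dx[(x - 2)^2] = 2x - 4
  d/dx[(y - 2)^2] = 2·y'(y - 2)
  d/dx[-81] = 0

Collecting, the y'-free part is the partial derivative in x and the y' coefficient is the partial derivative in y:
  ∂F/∂x = 2x - 4
  ∂F/∂y = 2y - 4

so d/dx[F(x, y(x))] = ∂F/∂x + (∂F/∂y)·y' = 0. Rearranging,
  dy/dx = -(∂F/∂x)/(∂F/∂y) = -(2x - 4)/(2y - 4) = (2 - x)/(y - 2)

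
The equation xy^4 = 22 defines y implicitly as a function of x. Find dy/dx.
Take d/dx of both sides. Since y is implicitly a function of x, the chain rule attaches a y' = dy/dx factor whenever we differentiate through y.

Set F(x, y) = (left side) − (right side), so the curve is F = 0. Differentiating each term of F:
  d/dx[xy^4] = 4xy^3·y' + y^4
  d/dx[-22] = 0

Collecting, the y'-free part is the partial derivative in x and the y' coefficient is the partial derivative in y:
  ∂F/∂x = y^4
  ∂F/∂y = 4xy^3

so d/dx[F(x, y(x))] = ∂F/∂x + (∂F/∂y)·y' = 0. Rearranging,
  dy/dx = -(∂F/∂x)/(∂F/∂y) = -(y^4)/(4xy^3) = -y/(4x)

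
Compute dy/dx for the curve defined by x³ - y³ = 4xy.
Take d/dx of both sides. Since y is implicitly a function of x, the chain rule attaches a y' = dy/dx factor whenever we differentiate through y.

Set F(x, y) = (left side) − (right side), so the curve is F = 0. Differentiating each term of F:
  d/dx[x^3] = 3x^2
  d/dx[-4xy] = -4x·y' - 4y
  d/dx[-y^3] = -3y^2·y'

Collecting, the y'-free part is the partial derivative in x and the y' coefficient is the partial derivative in y:
  ∂F/∂x = 3x^2 - 4y
  ∂F/∂y = -4x - 3y^2

so d/dx[F(x, y(x))] = ∂F/∂x + (∂F/∂y)·y' = 0. Rearranging,
  dy/dx = -(∂F/∂x)/(∂F/∂y) = -(3x^2 - 4y)/(-4x - 3y^2) = (3x^2 - 4y)/(4x + 3y^2)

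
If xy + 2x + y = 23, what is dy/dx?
Differentiate the relation implicitly: treat y = y(x) and apply the chain rule, so every y-derivative picks up a y' = dy/dx factor.

With everything moved to the left-hand side, differentiate term by term:
  d/dx[xy] = x·y' + y
  d/dx[2x] = 2
  d/dx[y] = y'
  d/dx[-23] = 0

Separating the contributions that come from x directly and those that come through y:
  without y':      y + 2
  multiplying y':  x + 1

so (y + 2) + (x + 1)·y' = 0, and therefore
  dy/dx = -(y + 2)/(x + 1) = (-y - 2)/(x + 1)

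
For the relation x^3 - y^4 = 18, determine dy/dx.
Differentiate both sides with respect to x, treating y as y(x). By the chain rule, any term containing y contributes a factor of y' = dy/dx when we differentiate it.

Move every term to one side and write the relation as F(x, y) = 0. Term by term,
  d/dx[x^3] = 3x^2
  d/dx[-y^4] = -4y^3·y'
  d/dx[-18] = 0

The pieces without y' make up ∂F/∂x and the coefficient of y' is ∂F/∂y:
  ∂F/∂x = 3x^2,
  ∂F/∂y = -4y^3.

Since d/dx[F] = ∂F/∂x + (∂F/∂y)·y' = 0, solve for y':
  (∂F/∂y)·y' = -∂F/∂x
  dy/dx = -(∂F/∂x)/(∂F/∂y) = -(3x^2)/(-4y^3) = 3x^2/(4y^3)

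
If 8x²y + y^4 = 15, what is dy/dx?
Take d/dx of both sides. Since y is implicitly a function of x, the chain rule attaches a y' = dy/dx factor whenever we differentiate through y.

Set F(x, y) = (left side) − (right side), so the curve is F = 0. Differentiating each term of F:
  d/dx[8x^2y] = 8x^2·y' + 16xy
  d/dx[y^4] = 4y^3·y'
  d/dx[-15] = 0

Collecting, the y'-free part is the partial derivative in x and the y' coefficient is the partial derivative in y:
  ∂F/∂x = 16xy
  ∂F/∂y = 8x^2 + 4y^3

so d/dx[F(x, y(x))] = ∂F/∂x + (∂F/∂y)·y' = 0. Rearranging,
  dy/dx = -(∂F/∂x)/(∂F/∂y) = -(16xy)/(8x^2 + 4y^3) = -4xy/(2x^2 + y^3)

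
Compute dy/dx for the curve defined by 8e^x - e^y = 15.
Take d/dx of both sides. Since y is implicitly a function of x, the chain rule attaches a y' = dy/dx factor whenever we differentiate through y.

Set F(x, y) = (left side) − (right side), so the curve is F = 0. Differentiating each term of F:
  d/dx[8e^(x)] = 8e^(x)
  d/dx[-e^(y)] = -y'·e^(y)
  d/dx[-15] = 0

Collecting, the y'-free part is the partial derivative in x and the y' coefficient is the partial derivative in y:
  ∂F/∂x = 8e^(x)
  ∂F/∂y = -e^(y)

so d/dx[F(x, y(x))] = ∂F/∂x + (∂F/∂y)·y' = 0. Rearranging,
  dy/dx = -(∂F/∂x)/(∂F/∂y) = -(8e^(x))/(-e^(y)) = 8e^(x - y)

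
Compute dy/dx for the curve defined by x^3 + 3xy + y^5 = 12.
Take d/dx of both sides. Since y is implicitly a function of x, the chain rule attaches a y' = dy/dx factor whenever we differentiate through y.

Set F(x, y) = (left side) − (right side), so the curve is F = 0. Differentiating each term of F:
  d/dx[x^3] = 3x^2
  d/dx[3xy] = 3x·y' + 3y
  d/dx[y^5] = 5y^4·y'
  d/dx[-12] = 0

Collecting, the y'-free part is the partial derivative in x and the y' coefficient is the partial derivative in y:
  ∂F/∂x = 3x^2 + 3y
  ∂F/∂y = 3x + 5y^4

so d/dx[F(x, y(x))] = ∂F/∂x + (∂F/∂y)·y' = 0. Rearranging,
  dy/dx = -(∂F/∂x)/(∂F/∂y) = -(3x^2 + 3y)/(3x + 5y^4) = 3(-x^2 - y)/(3x + 5y^4)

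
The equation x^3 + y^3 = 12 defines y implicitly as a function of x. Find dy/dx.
Differentiate the relation implicitly: treat y = y(x) and apply the chain rule, so every y-derivative picks up a y' = dy/dx factor.

With everything moved to the left-hand side, differentiate term by term:
  d/dx[x^3] = 3x^2
  d/dx[y^3] = 3y^2·y'
  d/dx[-12] = 0

Separating the contributions that come from x directly and those that come through y:
  without y':      3x^2
  multiplying y':  3y^2

so (3x^2) + (3y^2)·y' = 0, and therefore
  dy/dx = -(3x^2)/(3y^2) = -x^2/y^2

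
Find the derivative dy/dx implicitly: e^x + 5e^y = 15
Differentiate the relation implicitly: treat y = y(x) and apply the chain rule, so every y-derivative picks up a y' = dy/dx factor.

With everything moved to the left-hand side, differentiate term by term:
  d/dx[e^(x)] = e^(x)
  d/dx[5e^(y)] = 5·y'·e^(y)
  d/dx[-15] = 0

Separating the contributions that come from x directly and those that come through y:
  without y':      e^(x)
  multiplying y':  5e^(y)

so (e^(x)) + (5e^(y))·y' = 0, and therefore
  dy/dx = -(e^(x))/(5e^(y)) = -e^(x - y)/5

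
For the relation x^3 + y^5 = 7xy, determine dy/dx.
Take d/dx of both sides. Since y is implicitly a function of x, the chain rule attaches a y' = dy/dx factor whenever we differentiate through y.

Set F(x, y) = (left side) − (right side), so the curve is F = 0. Differentiating each term of F:
  d/dx[x^3] = 3x^2
  d/dx[-7xy] = -7x·y' - 7y
  d/dx[y^5] = 5y^4·y'

Collecting, the y'-free part is the partial derivative in x and the y' coefficient is the partial derivative in y:
  ∂F/∂x = 3x^2 - 7y
  ∂F/∂y = -7x + 5y^4

so d/dx[F(x, y(x))] = ∂F/∂x + (∂F/∂y)·y' = 0. Rearranging,
  dy/dx = -(∂F/∂x)/(∂F/∂y) = -(3x^2 - 7y)/(-7x + 5y^4) = (3x^2 - 7y)/(7x - 5y^4)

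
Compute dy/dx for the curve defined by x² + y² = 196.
Differentiate the relation implicitly: treat y = y(x) and apply the chain rule, so every y-derivative picks up a y' = dy/dx factor.

With everything moved to the left-hand side, differentiate term by term:
  d/dx[x^2] = 2x
  d/dx[y^2] = 2y·y'
  d/dx[-196] = 0

Separating the contributions that come from x directly and those that come through y:
  without y':      2x
  multiplying y':  2y

so (2x) + (2y)·y' = 0, and therefore
  dy/dx = -(2x)/(2y) = -x/y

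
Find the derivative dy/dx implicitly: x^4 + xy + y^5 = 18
Take d/dx of both sides. Since y is implicitly a function of x, the chain rule attaches a y' = dy/dx factor whenever we differentiate through y.

Set F(x, y) = (left side) − (right side), so the curve is F = 0. Differentiating each term of F:
  d/dx[x^4] = 4x^3
  d/dx[xy] = x·y' + y
  d/dx[y^5] = 5y^4·y'
  d/dx[-18] = 0

Collecting, the y'-free part is the partial derivative in x and the y' coefficient is the partial derivative in y:
  ∂F/∂x = 4x^3 + y
  ∂F/∂y = x + 5y^4

so d/dx[F(x, y(x))] = ∂F/∂x + (∂F/∂y)·y' = 0. Rearranging,
  dy/dx = -(∂F/∂x)/(∂F/∂y) = -(4x^3 + y)/(x + 5y^4) = (-4x^3 - y)/(x + 5y^4)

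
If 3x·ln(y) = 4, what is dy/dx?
Take d/dx of both sides. Since y is implicitly a function of x, the chain rule attaches a y' = dy/dx factor whenever we differentiate through y.

Set F(x, y) = (left side) − (right side), so the curve is F = 0. Differentiating each term of F:
  d/dx[3x·ln(y)] = 3x·y'/y + 3ln(y)
  d/dx[-4] = 0

Collecting, the y'-free part is the partial derivative in x and the y' coefficient is the partial derivative in y:
  ∂F/∂x = 3ln(y)
  ∂F/∂y = 3x/y

so d/dx[F(x, y(x))] = ∂F/∂x + (∂F/∂y)·y' = 0. Rearranging,
  dy/dx = -(∂F/∂x)/(∂F/∂y) = -(3ln(y))/(3x/y) = -y·ln(y)/x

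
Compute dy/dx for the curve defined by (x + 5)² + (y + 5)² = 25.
Apply d/dx to both sides, remembering that y depends on x. Each occurrence of y therefore brings in a y' = dy/dx via the chain rule.

With F(x, y) equal to the left-hand side minus the right, differentiate F term by term:
  d/dx[(x + 5)^2] = 2x + 10
  d/dx[(y + 5)^2] = 2·y'(y + 5)
  d/dx[-25] = 0
Adding these up, d/dx[F] = 0 becomes
  (2x + 10) + (2y + 10)·y' = 0,
so isolating y',
  dy/dx = -(2x + 10)/(2y + 10) = (-x - 5)/(y + 5)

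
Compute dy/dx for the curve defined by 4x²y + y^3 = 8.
Differentiate both sides with respect to x, treating y as y(x). By the chain rule, any term containing y contributes a factor of y' = dy/dx when we differentiate it.

Move every term to one side and write the relation as F(x, y) = 0. Term by term,
  d/dx[4x^2y] = 4x^2·y' + 8xy
  d/dx[y^3] = 3y^2·y'
  d/dx[-8] = 0

The pieces without y' make up ∂F/∂x and the coefficient of y' is ∂F/∂y:
  ∂F/∂x = 8xy,
  ∂F/∂y = 4x^2 + 3y^2.

Since d/dx[F] = ∂F/∂x + (∂F/∂y)·y' = 0, solve for y':
  (∂F/∂y)·y' = -∂F/∂x
  dy/dx = -(∂F/∂x)/(∂F/∂y) = -(8xy)/(4x^2 + 3y^2) = -8xy/(4x^2 + 3y^2)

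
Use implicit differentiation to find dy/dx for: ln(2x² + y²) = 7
Differentiate both sides with respect to x, treating y as y(x). By the chain rule, any term containing y contributes a factor of y' = dy/dx when we differentiate it.

Move every term to one side and write the relation as F(x, y) = 0. Term by term,
  d/dx[ln(2x^2 + y^2)] = (4x + 2y·y')/(2x^2 + y^2)
  d/dx[-7] = 0

The pieces without y' make up ∂F/∂x and the coefficient of y' is ∂F/∂y:
  ∂F/∂x = 4x/(2x^2 + y^2),
  ∂F/∂y = 2y/(2x^2 + y^2).

Since d/dx[F] = ∂F/∂x + (∂F/∂y)·y' = 0, solve for y':
  (∂F/∂y)·y' = -∂F/∂x
  dy/dx = -(∂F/∂x)/(∂F/∂y) = -(4x/(2x^2 + y^2))/(2y/(2x^2 + y^2)) = -2x/y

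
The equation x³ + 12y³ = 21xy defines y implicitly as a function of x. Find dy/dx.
Take d/dx of both sides. Since y is implicitly a function of x, the chain rule attaches a y' = dy/dx factor whenever we differentiate through y.

Set F(x, y) = (left side) − (right side), so the curve is F = 0. Differentiating each term of F:
  d/dx[x^3] = 3x^2
  d/dx[-21xy] = -21x·y' - 21y
  d/dx[12y^3] = 36y^2·y'

Collecting, the y'-free part is the partial derivative in x and the y' coefficient is the partial derivative in y:
  ∂F/∂x = 3x^2 - 21y
  ∂F/∂y = -21x + 36y^2

so d/dx[F(x, y(x))] = ∂F/∂x + (∂F/∂y)·y' = 0. Rearranging,
  dy/dx = -(∂F/∂x)/(∂F/∂y) = -(3x^2 - 21y)/(-21x + 36y^2) = (x^2 - 7y)/(7x - 12y^2)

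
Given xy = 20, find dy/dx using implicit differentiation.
Differentiate the relation implicitly: treat y = y(x) and apply the chain rule, so every y-derivative picks up a y' = dy/dx factor.

With everything moved to the left-hand side, differentiate term by term:
  d/dx[xy] = x·y' + y
  d/dx[-20] = 0

Separating the contributions that come from x directly and those that come through y:
  without y':      y
  multiplying y':  x

so (y) + (x)·y' = 0, and therefore
  dy/dx = -(y)/(x) = -y/x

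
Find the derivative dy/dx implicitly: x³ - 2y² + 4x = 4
Apply d/dx to both sides, remembering that y depends on x. Each occurrence of y therefore brings in a y' = dy/dx via the chain rule.

With F(x, y) equal to the left-hand side minus the right, differentiate F term by term:
  d/dx[x^3] = 3x^2
  d/dx[4x] = 4
  d/dx[-2y^2] = -4y·y'
  d/dx[-4] = 0
Adding these up, d/dx[F] = 0 becomes
  (3x^2 + 4) + (-4y)·y' = 0,
so isolating y',
  dy/dx = -(3x^2 + 4)/(-4y) = (3x^2 + 4)/(4y)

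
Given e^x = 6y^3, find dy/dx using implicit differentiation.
Take d/dx of both sides. Since y is implicitly a function of x, the chain rule attaches a y' = dy/dx factor whenever we differentiate through y.

Set F(x, y) = (left side) − (right side), so the curve is F = 0. Differentiating each term of F:
  d/dx[-6y^3] = -18y^2·y'
  d/dx[e^(x)] = e^(x)

Collecting, the y'-free part is the partial derivative in x and the y' coefficient is the partial derivative in y:
  ∂F/∂x = e^(x)
  ∂F/∂y = -18y^2

so d/dx[F(x, y(x))] = ∂F/∂x + (∂F/∂y)·y' = 0. Rearranging,
  dy/dx = -(∂F/∂x)/(∂F/∂y) = -(e^(x))/(-18y^2) = e^(x)/(18y^2)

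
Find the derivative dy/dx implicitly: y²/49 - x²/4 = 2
Apply d/dx to both sides, remembering that y depends on x. Each occurrence of y therefore brings in a y' = dy/dx via the chain rule.

With F(x, y) equal to the left-hand side minus the right, differentiate F term by term:
  d/dx[-x^2/4] = -x/2
  d/dx[y^2/49] = 2y·y'/49
  d/dx[-2] = 0
Adding these up, d/dx[F] = 0 becomes
  (-x/2) + (2y/49)·y' = 0,
so isolating y',
  dy/dx = -(-x/2)/(2y/49) = 49x/(4y)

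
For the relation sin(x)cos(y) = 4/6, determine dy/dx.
Apply d/dx to both sides, remembering that y depends on x. Each occurrence of y therefore brings in a y' = dy/dx via the chain rule.

With F(x, y) equal to the left-hand side minus the right, differentiate F term by term:
  d/dx[sin(x)·cos(y)] = -y'·sin(x)·sin(y) + cos(x)·cos(y)
  d/dx[-2/3] = 0
Adding these up, d/dx[F] = 0 becomes
  (cos(x)·cos(y)) + (-sin(x)·sin(y))·y' = 0,
so isolating y',
  dy/dx = -(cos(x)·cos(y))/(-sin(x)·sin(y)) = 1/(tan(x)·tan(y))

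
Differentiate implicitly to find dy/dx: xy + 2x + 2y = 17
Apply d/dx to both sides, remembering that y depends on x. Each occurrence of y therefore brings in a y' = dy/dx via the chain rule.

With F(x, y) equal to the left-hand side minus the right, differentiate F term by term:
  d/dx[xy] = x·y' + y
  d/dx[2x] = 2
  d/dx[2y] = 2·y'
  d/dx[-17] = 0
Adding these up, d/dx[F] = 0 becomes
  (y + 2) + (x + 2)·y' = 0,
so isolating y',
  dy/dx = -(y + 2)/(x + 2) = (-y - 2)/(x + 2)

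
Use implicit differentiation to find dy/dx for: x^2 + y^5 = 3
Differentiate both sides with respect to x, treating y as y(x). By the chain rule, any term containing y contributes a factor of y' = dy/dx when we differentiate it.

Move every term to one side and write the relation as F(x, y) = 0. Term by term,
  d/dx[x^2] = 2x
  d/dx[y^5] = 5y^4·y'
  d/dx[-3] = 0

The pieces without y' make up ∂F/∂x and the coefficient of y' is ∂F/∂y:
  ∂F/∂x = 2x,
  ∂F/∂y = 5y^4.

Since d/dx[F] = ∂F/∂x + (∂F/∂y)·y' = 0, solve for y':
  (∂F/∂y)·y' = -∂F/∂x
  dy/dx = -(∂F/∂x)/(∂F/∂y) = -(2x)/(5y^4) = -2x/(5y^4)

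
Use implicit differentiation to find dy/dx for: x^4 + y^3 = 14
Differentiate the relation implicitly: treat y = y(x) and apply the chain rule, so every y-derivative picks up a y' = dy/dx factor.

With everything moved to the left-hand side, differentiate term by term:
  d/dx[x^4] = 4x^3
  d/dx[y^3] = 3y^2·y'
  d/dx[-14] = 0

Separating the contributions that come from x directly and those that come through y:
  without y':      4x^3
  multiplying y':  3y^2

so (4x^3) + (3y^2)·y' = 0, and therefore
  dy/dx = -(4x^3)/(3y^2) = -4x^3/(3y^2)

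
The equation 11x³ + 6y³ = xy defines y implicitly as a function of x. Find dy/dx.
Apply d/dx to both sides, remembering that y depends on x. Each occurrence of y therefore brings in a y' = dy/dx via the chain rule.

With F(x, y) equal to the left-hand side minus the right, differentiate F term by term:
  d/dx[11x^3] = 33x^2
  d/dx[-xy] = -x·y' - y
  d/dx[6y^3] = 18y^2·y'
Adding these up, d/dx[F] = 0 becomes
  (33x^2 - y) + (-x + 18y^2)·y' = 0,
so isolating y',
  dy/dx = -(33x^2 - y)/(-x + 18y^2) = (33x^2 - y)/(x - 18y^2)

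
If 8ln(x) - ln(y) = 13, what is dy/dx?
Apply d/dx to both sides, remembering that y depends on x. Each occurrence of y therefore brings in a y' = dy/dx via the chain rule.

With F(x, y) equal to the left-hand side minus the right, differentiate F term by term:
  d/dx[8ln(x)] = 8/x
  d/dx[-ln(y)] = -y'/y
  d/dx[-13] = 0
Adding these up, d/dx[F] = 0 becomes
  (8/x) + (-1/y)·y' = 0,
so isolating y',
  dy/dx = -(8/x)/(-1/y) = 8y/x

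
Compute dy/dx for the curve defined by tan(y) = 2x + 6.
Differentiate both sides with respect to x, treating y as y(x). By the chain rule, any term containing y contributes a factor of y' = dy/dx when we differentiate it.

Move every term to one side and write the relation as F(x, y) = 0. Term by term,
  d/dx[-2x] = -2
  d/dx[tan(y)] = y'(tan(y)^2 + 1)
  d/dx[-6] = 0

The pieces without y' make up ∂F/∂x and the coefficient of y' is ∂F/∂y:
  ∂F/∂x = -2,
  ∂F/∂y = tan(y)^2 + 1.

Since d/dx[F] = ∂F/∂x + (∂F/∂y)·y' = 0, solve for y':
  (∂F/∂y)·y' = -∂F/∂x
  dy/dx = -(∂F/∂x)/(∂F/∂y) = -(-2)/(tan(y)^2 + 1) = 2cos(y)^2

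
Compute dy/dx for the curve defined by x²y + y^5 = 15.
Take d/dx of both sides. Since y is implicitly a function of x, the chain rule attaches a y' = dy/dx factor whenever we differentiate through y.

Set F(x, y) = (left side) − (right side), so the curve is F = 0. Differentiating each term of F:
  d/dx[x^2y] = x^2·y' + 2xy
  d/dx[y^5] = 5y^4·y'
  d/dx[-15] = 0

Collecting, the y'-free part is the partial derivative in x and the y' coefficient is the partial derivative in y:
  ∂F/∂x = 2xy
  ∂F/∂y = x^2 + 5y^4

so d/dx[F(x, y(x))] = ∂F/∂x + (∂F/∂y)·y' = 0. Rearranging,
  dy/dx = -(∂F/∂x)/(∂F/∂y) = -(2xy)/(x^2 + 5y^4) = -2xy/(x^2 + 5y^4)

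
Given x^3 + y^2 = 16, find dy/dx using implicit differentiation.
Differentiate the relation implicitly: treat y = y(x) and apply the chain rule, so every y-derivative picks up a y' = dy/dx factor.

With everything moved to the left-hand side, differentiate term by term:
  d/dx[x^3] = 3x^2
  d/dx[y^2] = 2y·y'
  d/dx[-16] = 0

Separating the contributions that come from x directly and those that come through y:
  without y':      3x^2
  multiplying y':  2y

so (3x^2) + (2y)·y' = 0, and therefore
  dy/dx = -(3x^2)/(2y) = -3x^2/(2y)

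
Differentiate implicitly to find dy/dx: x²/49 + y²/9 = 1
Take d/dx of both sides. Since y is implicitly a function of x, the chain rule attaches a y' = dy/dx factor whenever we differentiate through y.

Set F(x, y) = (left side) − (right side), so the curve is F = 0. Differentiating each term of F:
  d/dx[x^2/49] = 2x/49
  d/dx[y^2/9] = 2y·y'/9
  d/dx[-1] = 0

Collecting, the y'-free part is the partial derivative in x and the y' coefficient is the partial derivative in y:
  ∂F/∂x = 2x/49
  ∂F/∂y = 2y/9

so d/dx[F(x, y(x))] = ∂F/∂x + (∂F/∂y)·y' = 0. Rearranging,
  dy/dx = -(∂F/∂x)/(∂F/∂y) = -(2x/49)/(2y/9) = -9x/(49y)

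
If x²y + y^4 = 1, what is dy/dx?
Differentiate both sides with respect to x, treating y as y(x). By the chain rule, any term containing y contributes a factor of y' = dy/dx when we differentiate it.

Move every term to one side and write the relation as F(x, y) = 0. Term by term,
  d/dx[x^2y] = x^2·y' + 2xy
  d/dx[y^4] = 4y^3·y'
  d/dx[-1] = 0

The pieces without y' make up ∂F/∂x and the coefficient of y' is ∂F/∂y:
  ∂F/∂x = 2xy,
  ∂F/∂y = x^2 + 4y^3.

Since d/dx[F] = ∂F/∂x + (∂F/∂y)·y' = 0, solve for y':
  (∂F/∂y)·y' = -∂F/∂x
  dy/dx = -(∂F/∂x)/(∂F/∂y) = -(2xy)/(x^2 + 4y^3) = -2xy/(x^2 + 4y^3)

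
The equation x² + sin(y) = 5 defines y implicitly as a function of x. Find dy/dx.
Take d/dx of both sides. Since y is implicitly a function of x, the chain rule attaches a y' = dy/dx factor whenever we differentiate through y.

Set F(x, y) = (left side) − (right side), so the curve is F = 0. Differentiating each term of F:
  d/dx[x^2] = 2x
  d/dx[sin(y)] = y'·cos(y)
  d/dx[-5] = 0

Collecting, the y'-free part is the partial derivative in x and the y' coefficient is the partial derivative in y:
  ∂F/∂x = 2x
  ∂F/∂y = cos(y)

so d/dx[F(x, y(x))] = ∂F/∂x + (∂F/∂y)·y' = 0. Rearranging,
  dy/dx = -(∂F/∂x)/(∂F/∂y) = -(2x)/(cos(y)) = -2x/cos(y)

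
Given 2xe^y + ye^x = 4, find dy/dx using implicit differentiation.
Differentiate the relation implicitly: treat y = y(x) and apply the chain rule, so every y-derivative picks up a y' = dy/dx factor.

With everything moved to the left-hand side, differentiate term by term:
  d/dx[2x·e^(y)] = 2x·y'·e^(y) + 2e^(y)
  d/dx[y·e^(x)] = y·e^(x) + y'·e^(x)
  d/dx[-4] = 0

Separating the contributions that come from x directly and those that come through y:
  without y':      y·e^(x) + 2e^(y)
  multiplying y':  2x·e^(y) + e^(x)

so (y·e^(x) + 2e^(y)) + (2x·e^(y) + e^(x))·y' = 0, and therefore
  dy/dx = -(y·e^(x) + 2e^(y))/(2x·e^(y) + e^(x)) = (-y·e^(x) - 2e^(y))/(2x·e^(y) + e^(x))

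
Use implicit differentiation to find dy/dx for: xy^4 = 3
Differentiate both sides with respect to x, treating y as y(x). By the chain rule, any term containing y contributes a factor of y' = dy/dx when we differentiate it.

Move every term to one side and write the relation as F(x, y) = 0. Term by term,
  d/dx[xy^4] = 4xy^3·y' + y^4
  d/dx[-3] = 0

The pieces without y' make up ∂F/∂x and the coefficient of y' is ∂F/∂y:
  ∂F/∂x = y^4,
  ∂F/∂y = 4xy^3.

Since d/dx[F] = ∂F/∂x + (∂F/∂y)·y' = 0, solve for y':
  (∂F/∂y)·y' = -∂F/∂x
  dy/dx = -(∂F/∂x)/(∂F/∂y) = -(y^4)/(4xy^3) = -y/(4x)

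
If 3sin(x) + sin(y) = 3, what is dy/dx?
Differentiate both sides with respect to x, treating y as y(x). By the chain rule, any term containing y contributes a factor of y' = dy/dx when we differentiate it.

Move every term to one side and write the relation as F(x, y) = 0. Term by term,
  d/dx[3sin(x)] = 3cos(x)
  d/dx[sin(y)] = y'·cos(y)
  d/dx[-3] = 0

The pieces without y' make up ∂F/∂x and the coefficient of y' is ∂F/∂y:
  ∂F/∂x = 3cos(x),
  ∂F/∂y = cos(y).

Since d/dx[F] = ∂F/∂x + (∂F/∂y)·y' = 0, solve for y':
  (∂F/∂y)·y' = -∂F/∂x
  dy/dx = -(∂F/∂x)/(∂F/∂y) = -(3cos(x))/(cos(y)) = -3cos(x)/cos(y)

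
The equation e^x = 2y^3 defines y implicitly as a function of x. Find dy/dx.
Differentiate the relation implicitly: treat y = y(x) and apply the chain rule, so every y-derivative picks up a y' = dy/dx factor.

With everything moved to the left-hand side, differentiate term by term:
  d/dx[-2y^3] = -6y^2·y'
  d/dx[e^(x)] = e^(x)

Separating the contributions that come from x directly and those that come through y:
  without y':      e^(x)
  multiplying y':  -6y^2

so (e^(x)) + (-6y^2)·y' = 0, and therefore
  dy/dx = -(e^(x))/(-6y^2) = e^(x)/(6y^2)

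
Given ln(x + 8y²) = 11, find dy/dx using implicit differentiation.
Apply d/dx to both sides, remembering that y depends on x. Each occurrence of y therefore brings in a y' = dy/dx via the chain rule.

With F(x, y) equal to the left-hand side minus the right, differentiate F term by term:
  d/dx[ln(x + 8y^2)] = (16y·y' + 1)/(x + 8y^2)
  d/dx[-11] = 0
Adding these up, d/dx[F] = 0 becomes
  (1/(x + 8y^2)) + (16y/(x + 8y^2))·y' = 0,
so isolating y',
  dy/dx = -(1/(x + 8y^2))/(16y/(x + 8y^2)) = -1/(16y)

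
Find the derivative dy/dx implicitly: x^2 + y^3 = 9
Apply d/dx to both sides, remembering that y depends on x. Each occurrence of y therefore brings in a y' = dy/dx via the chain rule.

With F(x, y) equal to the left-hand side minus the right, differentiate F term by term:
  d/dx[x^2] = 2x
  d/dx[y^3] = 3y^2·y'
  d/dx[-9] = 0
Adding these up, d/dx[F] = 0 becomes
  (2x) + (3y^2)·y' = 0,
so isolating y',
  dy/dx = -(2x)/(3y^2) = -2x/(3y^2)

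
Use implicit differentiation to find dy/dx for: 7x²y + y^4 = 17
Differentiate both sides with respect to x, treating y as y(x). By the chain rule, any term containing y contributes a factor of y' = dy/dx when we differentiate it.

Move every term to one side and write the relation as F(x, y) = 0. Term by term,
  d/dx[7x^2y] = 7x^2·y' + 14xy
  d/dx[y^4] = 4y^3·y'
  d/dx[-17] = 0

The pieces without y' make up ∂F/∂x and the coefficient of y' is ∂F/∂y:
  ∂F/∂x = 14xy,
  ∂F/∂y = 7x^2 + 4y^3.

Since d/dx[F] = ∂F/∂x + (∂F/∂y)·y' = 0, solve for y':
  (∂F/∂y)·y' = -∂F/∂x
  dy/dx = -(∂F/∂x)/(∂F/∂y) = -(14xy)/(7x^2 + 4y^3) = -14xy/(7x^2 + 4y^3)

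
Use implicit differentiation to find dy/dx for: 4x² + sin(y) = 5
Apply d/dx to both sides, remembering that y depends on x. Each occurrence of y therefore brings in a y' = dy/dx via the chain rule.

With F(x, y) equal to the left-hand side minus the right, differentiate F term by term:
  d/dx[4x^2] = 8x
  d/dx[sin(y)] = y'·cos(y)
  d/dx[-5] = 0
Adding these up, d/dx[F] = 0 becomes
  (8x) + (cos(y))·y' = 0,
so isolating y',
  dy/dx = -(8x)/(cos(y)) = -8x/cos(y)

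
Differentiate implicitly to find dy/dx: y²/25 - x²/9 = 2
Take d/dx of both sides. Since y is implicitly a function of x, the chain rule attaches a y' = dy/dx factor whenever we differentiate through y.

Set F(x, y) = (left side) − (right side), so the curve is F = 0. Differentiating each term of F:
  d/dx[-x^2/9] = -2x/9
  d/dx[y^2/25] = 2y·y'/25
  d/dx[-2] = 0

Collecting, the y'-free part is the partial derivative in x and the y' coefficient is the partial derivative in y:
  ∂F/∂x = -2x/9
  ∂F/∂y = 2y/25

so d/dx[F(x, y(x))] = ∂F/∂x + (∂F/∂y)·y' = 0. Rearranging,
  dy/dx = -(∂F/∂x)/(∂F/∂y) = -(-2x/9)/(2y/25) = 25x/(9y)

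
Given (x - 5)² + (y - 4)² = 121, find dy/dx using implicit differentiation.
Take d/dx of both sides. Since y is implicitly a function of x, the chain rule attaches a y' = dy/dx factor whenever we differentiate through y.

Set F(x, y) = (left side) − (right side), so the curve is F = 0. Differentiating each term of F:
  d/dx[(x - 5)^2] = 2x - 10
  d/dx[(y - 4)^2] = 2·y'(y - 4)
  d/dx[-121] = 0

Collecting, the y'-free part is the partial derivative in x and the y' coefficient is the partial derivative in y:
  ∂F/∂x = 2x - 10
  ∂F/∂y = 2y - 8

so d/dx[F(x, y(x))] = ∂F/∂x + (∂F/∂y)·y' = 0. Rearranging,
  dy/dx = -(∂F/∂x)/(∂F/∂y) = -(2x - 10)/(2y - 8) = (5 - x)/(y - 4)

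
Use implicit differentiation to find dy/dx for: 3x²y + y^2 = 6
Differentiate the relation implicitly: treat y = y(x) and apply the chain rule, so every y-derivative picks up a y' = dy/dx factor.

With everything moved to the left-hand side, differentiate term by term:
  d/dx[3x^2y] = 3x^2·y' + 6xy
  d/dx[y^2] = 2y·y'
  d/dx[-6] = 0

Separating the contributions that come from x directly and those that come through y:
  without y':      6xy
  multiplying y':  3x^2 + 2y

so (6xy) + (3x^2 + 2y)·y' = 0, and therefore
  dy/dx = -(6xy)/(3x^2 + 2y) = -6xy/(3x^2 + 2y)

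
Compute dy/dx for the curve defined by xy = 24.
Differentiate both sides with respect to x, treating y as y(x). By the chain rule, any term containing y contributes a factor of y' = dy/dx when we differentiate it.

Move every term to one side and write the relation as F(x, y) = 0. Term by term,
  d/dx[xy] = x·y' + y
  d/dx[-24] = 0

The pieces without y' make up ∂F/∂x and the coefficient of y' is ∂F/∂y:
  ∂F/∂x = y,
  ∂F/∂y = x.

Since d/dx[F] = ∂F/∂x + (∂F/∂y)·y' = 0, solve for y':
  (∂F/∂y)·y' = -∂F/∂x
  dy/dx = -(∂F/∂x)/(∂F/∂y) = -(y)/(x) = -y/x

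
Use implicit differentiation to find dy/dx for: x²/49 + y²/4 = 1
Differentiate the relation implicitly: treat y = y(x) and apply the chain rule, so every y-derivative picks up a y' = dy/dx factor.

With everything moved to the left-hand side, differentiate term by term:
  d/dx[x^2/49] = 2x/49
  d/dx[y^2/4] = y·y'/2
  d/dx[-1] = 0

Separating the contributions that come from x directly and those that come through y:
  without y':      2x/49
  multiplying y':  y/2

so (2x/49) + (y/2)·y' = 0, and therefore
  dy/dx = -(2x/49)/(y/2) = -4x/(49y)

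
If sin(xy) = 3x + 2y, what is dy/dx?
Differentiate the relation implicitly: treat y = y(x) and apply the chain rule, so every y-derivative picks up a y' = dy/dx factor.

With everything moved to the left-hand side, differentiate term by term:
  d/dx[-3x] = -3
  d/dx[-2y] = -2·y'
  d/dx[sin(xy)] = (x·y' + y)·cos(xy)

Separating the contributions that come from x directly and those that come through y:
  without y':      y·cos(xy) - 3
  multiplying y':  x·cos(xy) - 2

so (y·cos(xy) - 3) + (x·cos(xy) - 2)·y' = 0, and therefore
  dy/dx = -(y·cos(xy) - 3)/(x·cos(xy) - 2) = (-y·cos(xy) + 3)/(x·cos(xy) - 2)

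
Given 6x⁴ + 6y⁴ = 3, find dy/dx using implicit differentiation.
Take d/dx of both sides. Since y is implicitly a function of x, the chain rule attaches a y' = dy/dx factor whenever we differentiate through y.

Set F(x, y) = (left side) − (right side), so the curve is F = 0. Differentiating each term of F:
  d/dx[6x^4] = 24x^3
  d/dx[6y^4] = 24y^3·y'
  d/dx[-3] = 0

Collecting, the y'-free part is the partial derivative in x and the y' coefficient is the partial derivative in y:
  ∂F/∂x = 24x^3
  ∂F/∂y = 24y^3

so d/dx[F(x, y(x))] = ∂F/∂x + (∂F/∂y)·y' = 0. Rearranging,
  dy/dx = -(∂F/∂x)/(∂F/∂y) = -(24x^3)/(24y^3) = -x^3/y^3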